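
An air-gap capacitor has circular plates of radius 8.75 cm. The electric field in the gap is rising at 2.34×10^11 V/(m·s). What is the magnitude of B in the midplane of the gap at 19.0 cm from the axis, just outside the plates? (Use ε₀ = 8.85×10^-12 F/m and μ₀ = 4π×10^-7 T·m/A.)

5.24×10^-8 T

Through the whole plate area (πR² = 0.02405 m²), I_d = ε₀ πR² dE/dt = 0.04981 A.
Outside the plates the loop encloses all of I_d, so B·2πr = μ₀ I_d and B = 5.24×10^-8 T.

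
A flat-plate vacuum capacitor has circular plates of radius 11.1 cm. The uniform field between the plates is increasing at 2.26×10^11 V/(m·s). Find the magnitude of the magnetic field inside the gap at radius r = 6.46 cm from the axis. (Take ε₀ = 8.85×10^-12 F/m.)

Total displacement current: I_d = ε₀(πR²)(dE/dt) = (8.85×10^-12)(0.03871)(2.26×10^11) = 0.07742 A.
An Ampèrian loop of radius r encloses a fraction (r/R)² of I_d. Then B·2πr = μ₀ I_d (r/R)², giving B = μ₀ I_d r/(2πR²) = 8.12×10^-8 T.

8.12×10^-8 T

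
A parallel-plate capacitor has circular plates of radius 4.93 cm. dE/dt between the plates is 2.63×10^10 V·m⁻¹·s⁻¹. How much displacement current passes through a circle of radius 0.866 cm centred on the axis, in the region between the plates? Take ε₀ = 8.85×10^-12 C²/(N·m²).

5.48×10^-5 A

Total displacement current: I_d = ε₀(πR²)(dE/dt) = (8.85×10^-12)(7.636×10^-3)(2.63×10^10) = 1.777×10^-3 A.
Through an area πr² the displacement current is I_d·(πr²/πR²) = I_d (r/R)² = 5.48×10^-5 A.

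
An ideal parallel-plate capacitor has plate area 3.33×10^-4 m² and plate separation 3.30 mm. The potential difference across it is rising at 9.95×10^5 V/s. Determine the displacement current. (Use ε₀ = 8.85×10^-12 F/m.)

The field between the plates is E = V/d, so dE/dt = (9.95×10^5)/(3.30×10^-3 m) = 3.015×10^8 V/(m·s).
I_d = ε₀ A (dE/dt) = (8.85×10^-12)(3.33×10^-4)(3.015×10^8) = 8.89×10^-7 A.

8.89×10^-7 A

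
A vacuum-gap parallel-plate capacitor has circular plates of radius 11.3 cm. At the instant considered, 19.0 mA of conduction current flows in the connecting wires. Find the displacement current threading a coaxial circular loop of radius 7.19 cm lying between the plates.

By continuity the displacement current in the gap matches the conduction current: I_d = 0.0190 A.
The field is uniform, so I_d,enc = I_d (r/R)² = (0.0190)(7.19/11.3)² = 7.69×10^-3 A.

7.69×10^-3 A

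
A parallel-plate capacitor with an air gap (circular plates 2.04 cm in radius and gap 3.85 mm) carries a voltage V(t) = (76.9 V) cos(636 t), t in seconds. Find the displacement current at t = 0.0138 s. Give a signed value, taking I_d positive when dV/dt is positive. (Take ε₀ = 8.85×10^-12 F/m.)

dE/dt = (V₀ω/d)·−sin(ωt) with ωt = 8.7768 rad: (76.9)(636)(-0.6036)/(3.85×10^-3) = -7.668×10^6 V/(m·s).
I_d = ε₀ A dE/dt = (8.85×10^-12)(1.307×10^-3)(-7.668×10^6) = -8.87×10^-8 A.

-8.87×10^-8 A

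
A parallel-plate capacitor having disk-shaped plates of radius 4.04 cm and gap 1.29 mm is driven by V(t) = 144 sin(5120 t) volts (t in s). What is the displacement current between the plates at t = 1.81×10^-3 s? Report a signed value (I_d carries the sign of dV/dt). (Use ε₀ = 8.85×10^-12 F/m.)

C = ε₀A/d = (8.85×10^-12)(5.128×10^-3)/(1.29×10^-3) = 3.518×10^-11 F. dV/dt = V₀ω·cos(ωt); at ωt = 9.2672 rad this factor is -0.9876.
I_d = C dV/dt = (3.518×10^-11)(144)(5120)(-0.9876) = -2.56×10^-5 A.

-2.56×10^-5 A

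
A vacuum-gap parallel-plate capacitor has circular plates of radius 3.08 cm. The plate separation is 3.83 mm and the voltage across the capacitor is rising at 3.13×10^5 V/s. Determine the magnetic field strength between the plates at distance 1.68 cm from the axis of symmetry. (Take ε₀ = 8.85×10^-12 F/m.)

With E = V/d, dE/dt = 8.172×10^7 V/(m·s) and πR² = 2.980×10^-3 m², giving I_d = ε₀ πR² dE/dt = 2.155×10^-6 A.
An Ampèrian loop of radius r encloses a fraction (r/R)² of I_d. Then B·2πr = μ₀ I_d (r/R)², giving B = μ₀ I_d r/(2πR²) = 7.63×10^-12 T.

7.63×10^-12 T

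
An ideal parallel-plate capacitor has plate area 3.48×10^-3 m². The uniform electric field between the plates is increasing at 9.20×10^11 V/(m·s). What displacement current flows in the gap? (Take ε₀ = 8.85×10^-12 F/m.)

0.0283 A

With a uniform field, Φ_E = EA, so I_d = ε₀ A dE/dt = 0.0283 A.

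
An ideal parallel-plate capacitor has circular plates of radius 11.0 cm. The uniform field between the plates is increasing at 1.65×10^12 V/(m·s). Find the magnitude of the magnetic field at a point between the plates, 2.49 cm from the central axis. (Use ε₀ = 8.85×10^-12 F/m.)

2.28×10^-7 T

Through the whole plate area (πR² = 0.03801 m²), I_d = ε₀ πR² dE/dt = 0.5550 A.
For r < R the Ampère–Maxwell law gives B(2πr) = μ₀ I_d (r²/R²), so B = μ₀ I_d r/(2πR²) = (4π×10^-7)(0.5550)(0.0249)/(2π·0.110²) = 2.28×10^-7 T.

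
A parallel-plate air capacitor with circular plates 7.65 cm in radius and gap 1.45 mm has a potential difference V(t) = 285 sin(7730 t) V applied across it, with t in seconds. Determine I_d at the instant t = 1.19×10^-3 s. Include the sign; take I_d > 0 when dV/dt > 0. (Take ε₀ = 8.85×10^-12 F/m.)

dV/dt = (285)(7730)·cos(9.1987) = -2.147×10^6 V/s.
I_d = C dV/dt with C = ε₀A/d = (8.85×10^-12)(0.01839)/(1.45×10^-3) = 1.122×10^-10 F, so I_d = (1.122×10^-10)(-2.147×10^6) = -2.41×10^-4 A.

-2.41×10^-4 A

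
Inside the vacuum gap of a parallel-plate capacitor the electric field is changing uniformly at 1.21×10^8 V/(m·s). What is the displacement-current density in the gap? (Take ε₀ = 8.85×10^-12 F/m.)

J_d = ε₀ ∂E/∂t, so J_d = 1.07×10^-3 A/m².

1.07×10^-3 A/m²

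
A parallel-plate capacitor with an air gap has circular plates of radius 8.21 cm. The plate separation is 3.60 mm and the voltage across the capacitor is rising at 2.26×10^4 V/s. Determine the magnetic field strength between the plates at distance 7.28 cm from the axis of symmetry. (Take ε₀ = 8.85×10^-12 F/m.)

2.54×10^-12 T

I_d = C dV/dt with C = ε₀πR²/d = 5.207×10^-11 F, so I_d = (5.207×10^-11)(2.26×10^4) = 1.177×10^-6 A.
For r < R the Ampère–Maxwell law gives B(2πr) = μ₀ I_d (r²/R²), so B = μ₀ I_d r/(2πR²) = (4π×10^-7)(1.177×10^-6)(0.0728)/(2π·0.0821²) = 2.54×10^-12 T.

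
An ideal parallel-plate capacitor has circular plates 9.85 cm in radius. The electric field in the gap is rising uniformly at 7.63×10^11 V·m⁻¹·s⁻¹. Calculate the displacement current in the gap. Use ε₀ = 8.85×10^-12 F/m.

With a uniform field, Φ_E = EA, so I_d = ε₀ A dE/dt = 0.206 A.

0.206 A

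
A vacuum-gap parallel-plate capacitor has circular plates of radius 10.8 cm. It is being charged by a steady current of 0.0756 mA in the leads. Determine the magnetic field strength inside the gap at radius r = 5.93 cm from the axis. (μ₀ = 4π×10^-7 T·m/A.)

No conduction current crosses the gap, so I_d there equals the 7.56×10^-5 A in the leads.
For r < R the Ampère–Maxwell law gives B(2πr) = μ₀ I_d (r²/R²), so B = μ₀ I_d r/(2πR²) = (4π×10^-7)(7.56×10^-5)(0.0593)/(2π·0.108²) = 7.69×10^-11 T.

7.69×10^-11 T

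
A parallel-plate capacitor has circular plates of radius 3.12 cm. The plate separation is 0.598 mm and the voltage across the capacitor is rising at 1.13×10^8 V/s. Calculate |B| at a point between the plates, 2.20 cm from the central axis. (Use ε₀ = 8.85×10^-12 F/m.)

2.31×10^-8 T

With E = V/d, dE/dt = 1.890×10^11 V/(m·s) and πR² = 3.058×10^-3 m², giving I_d = ε₀ πR² dE/dt = 5.115×10^-3 A.
For r < R the Ampère–Maxwell law gives B(2πr) = μ₀ I_d (r²/R²), so B = μ₀ I_d r/(2πR²) = (4π×10^-7)(5.115×10^-3)(0.0220)/(2π·0.0312²) = 2.31×10^-8 T.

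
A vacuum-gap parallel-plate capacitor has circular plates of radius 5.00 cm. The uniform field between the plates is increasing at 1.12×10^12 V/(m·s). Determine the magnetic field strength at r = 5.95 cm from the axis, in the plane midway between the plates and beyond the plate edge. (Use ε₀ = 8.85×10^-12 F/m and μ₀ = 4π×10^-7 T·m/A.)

2.62×10^-7 T

Through the whole plate area (πR² = 7.854×10^-3 m²), I_d = ε₀ πR² dE/dt = 0.07785 A.
With r > R the enclosed displacement current is the full I_d; B = μ₀ I_d / (2πr) = 2.62×10^-7 T.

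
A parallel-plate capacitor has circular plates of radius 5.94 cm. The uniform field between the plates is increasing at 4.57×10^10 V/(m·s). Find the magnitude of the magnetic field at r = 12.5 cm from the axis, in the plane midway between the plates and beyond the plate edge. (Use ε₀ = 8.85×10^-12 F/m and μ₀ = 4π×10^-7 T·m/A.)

7.17×10^-9 T

Total displacement current: I_d = ε₀(πR²)(dE/dt) = (8.85×10^-12)(0.01108)(4.57×10^10) = 4.481×10^-3 A.
Outside the plates the loop encloses all of I_d, so B·2πr = μ₀ I_d and B = 7.17×10^-9 T.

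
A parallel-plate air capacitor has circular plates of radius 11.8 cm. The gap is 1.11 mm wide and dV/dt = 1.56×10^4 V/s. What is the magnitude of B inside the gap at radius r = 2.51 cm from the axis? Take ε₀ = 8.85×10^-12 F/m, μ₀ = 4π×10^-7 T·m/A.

With E = V/d, dE/dt = 1.405×10^7 V/(m·s) and πR² = 0.04374 m², giving I_d = ε₀ πR² dE/dt = 5.439×10^-6 A.
∮B·dl = μ₀ I_d,enc with I_d,enc = I_d r²/R² = 2.461×10^-7 A; so B = μ₀ I_d,enc/(2πr) = 1.96×10^-12 T.

1.96×10^-12 T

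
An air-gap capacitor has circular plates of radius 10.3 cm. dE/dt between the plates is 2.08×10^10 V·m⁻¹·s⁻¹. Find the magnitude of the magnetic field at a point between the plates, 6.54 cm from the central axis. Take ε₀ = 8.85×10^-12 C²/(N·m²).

7.56×10^-9 T

I_d = ε₀ dΦ_E/dt = ε₀ πR² (dE/dt) = (8.85×10^-12)(0.03333)(2.08×10^10) = 6.135×10^-3 A through the full plate area.
An Ampèrian loop of radius r encloses a fraction (r/R)² of I_d. Then B·2πr = μ₀ I_d (r/R)², giving B = μ₀ I_d r/(2πR²) = 7.56×10^-9 T.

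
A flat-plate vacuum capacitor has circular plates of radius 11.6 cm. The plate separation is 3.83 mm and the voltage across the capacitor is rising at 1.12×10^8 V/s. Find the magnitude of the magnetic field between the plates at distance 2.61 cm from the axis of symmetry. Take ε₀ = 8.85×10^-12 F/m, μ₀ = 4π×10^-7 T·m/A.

I_d = C dV/dt with C = ε₀πR²/d = 9.767×10^-11 F, so I_d = (9.767×10^-11)(1.12×10^8) = 0.01094 A.
An Ampèrian loop of radius r encloses a fraction (r/R)² of I_d. Then B·2πr = μ₀ I_d (r/R)², giving B = μ₀ I_d r/(2πR²) = 4.24×10^-9 T.

4.24×10^-9 T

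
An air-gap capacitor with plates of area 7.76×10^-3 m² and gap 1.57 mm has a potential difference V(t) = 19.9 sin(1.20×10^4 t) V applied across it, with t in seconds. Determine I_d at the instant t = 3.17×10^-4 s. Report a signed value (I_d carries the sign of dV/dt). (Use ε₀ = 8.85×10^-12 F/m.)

C = ε₀A/d = (8.85×10^-12)(7.76×10^-3)/(1.57×10^-3) = 4.374×10^-11 F. dV/dt = V₀ω·cos(ωt); at ωt = 3.804 rad this factor is -0.7885.
I_d = C dV/dt = (4.374×10^-11)(19.9)(1.20×10^4)(-0.7885) = -8.24×10^-6 A.

-8.24×10^-6 A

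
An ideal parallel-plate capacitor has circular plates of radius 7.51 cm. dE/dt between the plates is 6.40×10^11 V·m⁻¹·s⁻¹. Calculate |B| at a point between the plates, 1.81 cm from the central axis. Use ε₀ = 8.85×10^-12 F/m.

Total displacement current: I_d = ε₀(πR²)(dE/dt) = (8.85×10^-12)(0.01772)(6.40×10^11) = 0.1004 A.
∮B·dl = μ₀ I_d,enc with I_d,enc = I_d r²/R² = 5.832×10^-3 A; so B = μ₀ I_d,enc/(2πr) = 6.44×10^-8 T.

6.44×10^-8 T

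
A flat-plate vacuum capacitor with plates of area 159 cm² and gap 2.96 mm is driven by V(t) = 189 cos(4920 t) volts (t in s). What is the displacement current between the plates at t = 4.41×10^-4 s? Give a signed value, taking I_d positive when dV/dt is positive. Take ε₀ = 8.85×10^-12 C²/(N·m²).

-3.65×10^-5 A

dE/dt = (V₀ω/d)·−sin(ωt) with ωt = 2.16972 rad: (189)(4920)(-0.8259)/(2.96×10^-3) = -2.595×10^8 V/(m·s).
I_d = ε₀ A dE/dt = (8.85×10^-12)(0.0159)(-2.595×10^8) = -3.65×10^-5 A.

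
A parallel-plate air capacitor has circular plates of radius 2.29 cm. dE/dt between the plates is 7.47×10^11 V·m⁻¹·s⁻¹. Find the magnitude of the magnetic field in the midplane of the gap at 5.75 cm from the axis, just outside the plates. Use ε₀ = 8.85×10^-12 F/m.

3.79×10^-8 T

Total displacement current: I_d = ε₀(πR²)(dE/dt) = (8.85×10^-12)(1.647×10^-3)(7.47×10^11) = 0.01089 A.
With r > R the enclosed displacement current is the full I_d; B = μ₀ I_d / (2πr) = 3.79×10^-8 T.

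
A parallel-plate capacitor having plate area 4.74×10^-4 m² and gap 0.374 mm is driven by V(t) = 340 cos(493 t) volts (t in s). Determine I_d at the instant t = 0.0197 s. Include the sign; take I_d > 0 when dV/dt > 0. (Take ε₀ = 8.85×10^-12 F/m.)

5.33×10^-7 A

C = ε₀A/d = (8.85×10^-12)(4.74×10^-4)/(3.74×10^-4) = 1.122×10^-11 F. dV/dt = V₀ω·−sin(ωt); at ωt = 9.7121 rad this factor is 0.2834.
I_d = C dV/dt = (1.122×10^-11)(340)(493)(0.2834) = 5.33×10^-7 A.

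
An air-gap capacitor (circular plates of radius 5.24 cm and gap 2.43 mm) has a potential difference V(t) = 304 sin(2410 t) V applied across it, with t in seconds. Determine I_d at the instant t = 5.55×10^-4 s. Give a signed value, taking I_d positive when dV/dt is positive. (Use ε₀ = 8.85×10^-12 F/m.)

5.32×10^-6 A

C = ε₀A/d = (8.85×10^-12)(8.626×10^-3)/(2.43×10^-3) = 3.142×10^-11 F. dV/dt = V₀ω·cos(ωt); at ωt = 1.33755 rad this factor is 0.2311.
I_d = C dV/dt = (3.142×10^-11)(304)(2410)(0.2311) = 5.32×10^-6 A.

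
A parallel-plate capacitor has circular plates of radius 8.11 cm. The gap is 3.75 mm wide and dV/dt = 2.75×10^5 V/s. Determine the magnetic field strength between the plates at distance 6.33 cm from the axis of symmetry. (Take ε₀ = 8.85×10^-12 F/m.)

2.58×10^-11 T

dE/dt = (dV/dt)/d = 7.333×10^7 V/(m·s); I_d = ε₀(πR²)(dE/dt) = (8.85×10^-12)(0.02066)(7.333×10^7) = 1.341×10^-5 A.
For r < R the Ampère–Maxwell law gives B(2πr) = μ₀ I_d (r²/R²), so B = μ₀ I_d r/(2πR²) = (4π×10^-7)(1.341×10^-5)(0.0633)/(2π·0.0811²) = 2.58×10^-11 T.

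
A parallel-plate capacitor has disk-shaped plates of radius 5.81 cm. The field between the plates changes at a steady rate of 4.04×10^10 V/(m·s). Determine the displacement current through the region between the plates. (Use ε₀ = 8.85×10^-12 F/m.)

The displacement current is ε₀ times dΦ_E/dt = ε₀ A dE/dt = (8.85×10^-12)(0.01060)(4.04×10^10) = 3.79×10^-3 A.

3.79×10^-3 A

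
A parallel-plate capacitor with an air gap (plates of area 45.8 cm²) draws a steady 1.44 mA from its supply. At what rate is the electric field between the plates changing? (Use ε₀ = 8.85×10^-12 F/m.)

Charge continuity gives I_d = I = 1.44×10^-3 A between the plates.
Then dE/dt = I_d/(ε₀A) = 3.55×10^10 V/(m·s).

3.55×10^10 V/(m·s)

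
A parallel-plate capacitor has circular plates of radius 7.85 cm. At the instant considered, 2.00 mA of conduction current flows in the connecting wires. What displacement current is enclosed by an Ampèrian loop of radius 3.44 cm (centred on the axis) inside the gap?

No conduction current crosses the gap, so I_d there equals the 2.00×10^-3 A in the leads.
Through an area πr² the displacement current is I_d·(πr²/πR²) = I_d (r/R)² = 3.84×10^-4 A.

3.84×10^-4 A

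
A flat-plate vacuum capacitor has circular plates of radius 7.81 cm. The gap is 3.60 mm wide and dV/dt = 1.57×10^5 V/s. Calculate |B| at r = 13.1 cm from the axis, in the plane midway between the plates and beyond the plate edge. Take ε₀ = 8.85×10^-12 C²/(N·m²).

1.13×10^-11 T

dE/dt = (dV/dt)/d = 4.361×10^7 V/(m·s); I_d = ε₀(πR²)(dE/dt) = (8.85×10^-12)(0.01916)(4.361×10^7) = 7.395×10^-6 A.
For r ≥ R the full I_d is enclosed: B = μ₀ I_d/(2πr) = (4π×10^-7)(7.395×10^-6)/(2π·0.131) = 1.13×10^-11 T.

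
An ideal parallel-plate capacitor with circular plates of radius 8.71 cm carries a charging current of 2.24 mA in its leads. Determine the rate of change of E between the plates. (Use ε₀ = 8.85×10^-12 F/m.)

1.06×10^10 V/(m·s)

Charge continuity gives I_d = I = 2.24×10^-3 A between the plates.
Since I_d = ε₀ A dE/dt, dE/dt = I_d/(ε₀A) = (2.24×10^-3)/((8.85×10^-12)(0.02383)) = 1.06×10^10 V/(m·s).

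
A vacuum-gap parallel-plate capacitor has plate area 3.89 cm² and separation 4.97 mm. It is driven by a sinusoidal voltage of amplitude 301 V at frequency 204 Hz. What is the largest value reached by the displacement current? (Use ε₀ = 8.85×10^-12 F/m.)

2.67×10^-7 A

The displacement current equals the conduction current C dV/dt, which peaks at C V₀ ω.
With C = ε₀A/d = (8.85×10^-12)(3.89×10^-4)/(4.97×10^-3) = 6.927×10^-13 F and ω = 2πf = 1282 rad/s, I_d,max = (6.927×10^-13)(301)(1282) = 2.67×10^-7 A.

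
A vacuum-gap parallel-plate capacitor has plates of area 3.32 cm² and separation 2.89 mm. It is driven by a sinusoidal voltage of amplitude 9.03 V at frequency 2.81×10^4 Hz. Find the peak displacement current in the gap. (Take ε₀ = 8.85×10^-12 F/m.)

1.62×10^-6 A

The displacement current equals the conduction current C dV/dt, which peaks at C V₀ ω.
With C = ε₀A/d = (8.85×10^-12)(3.32×10^-4)/(2.89×10^-3) = 1.017×10^-12 F and ω = 2πf = 1.766×10^5 rad/s, I_d,max = (1.017×10^-12)(9.03)(1.766×10^5) = 1.62×10^-6 A.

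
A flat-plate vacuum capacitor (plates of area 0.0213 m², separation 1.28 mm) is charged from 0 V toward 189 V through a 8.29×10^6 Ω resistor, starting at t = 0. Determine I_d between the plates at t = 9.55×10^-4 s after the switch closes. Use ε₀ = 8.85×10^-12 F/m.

With C = ε₀A/d = (8.85×10^-12)(0.0213)/(1.28×10^-3) = 1.473×10^-10 F, the time constant is τ = RC = 1.221×10^-3 s, so t/τ = 0.7821 and e^(−t/τ) = 0.4574.
I_d = I_cond = (V₀/R) e^(−t/τ) = (2.280×10^-5)(0.4574) = 1.04×10^-5 A.

1.04×10^-5 A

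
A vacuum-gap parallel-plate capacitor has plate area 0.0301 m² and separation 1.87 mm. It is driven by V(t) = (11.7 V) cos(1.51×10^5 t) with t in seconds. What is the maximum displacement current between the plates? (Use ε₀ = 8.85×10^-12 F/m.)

2.52×10^-4 A

The displacement current equals the conduction current C dV/dt, which peaks at C V₀ ω.
With C = ε₀A/d = (8.85×10^-12)(0.0301)/(1.87×10^-3) = 1.425×10^-10 F and ω = 1.51×10^5 rad/s, I_d,max = (1.425×10^-10)(11.7)(1.51×10^5) = 2.52×10^-4 A.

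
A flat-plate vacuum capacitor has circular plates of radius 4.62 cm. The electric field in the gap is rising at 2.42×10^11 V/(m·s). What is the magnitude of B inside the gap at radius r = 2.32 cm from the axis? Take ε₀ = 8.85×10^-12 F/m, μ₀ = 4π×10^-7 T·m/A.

Through the whole plate area (πR² = 6.706×10^-3 m²), I_d = ε₀ πR² dE/dt = 0.01436 A.
∮B·dl = μ₀ I_d,enc with I_d,enc = I_d r²/R² = 3.621×10^-3 A; so B = μ₀ I_d,enc/(2πr) = 3.12×10^-8 T.

3.12×10^-8 T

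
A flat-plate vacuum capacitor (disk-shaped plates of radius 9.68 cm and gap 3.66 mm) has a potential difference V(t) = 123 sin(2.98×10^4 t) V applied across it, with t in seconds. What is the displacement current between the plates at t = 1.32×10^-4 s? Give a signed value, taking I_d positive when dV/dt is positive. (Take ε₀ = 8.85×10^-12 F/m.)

dV/dt = (123)(2.98×10^4)·cos(3.9336) = -2.575×10^6 V/s.
I_d = C dV/dt with C = ε₀A/d = (8.85×10^-12)(0.02944)/(3.66×10^-3) = 7.119×10^-11 F, so I_d = (7.119×10^-11)(-2.575×10^6) = -1.83×10^-4 A.

-1.83×10^-4 A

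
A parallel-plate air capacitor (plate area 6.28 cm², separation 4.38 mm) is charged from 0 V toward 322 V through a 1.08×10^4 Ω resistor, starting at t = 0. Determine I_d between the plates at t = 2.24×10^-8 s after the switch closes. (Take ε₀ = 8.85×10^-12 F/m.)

5.82×10^-3 A

C = ε₀A/d = (8.85×10^-12)(6.28×10^-4)/(4.38×10^-3) = 1.269×10^-12 F, so τ = RC = 1.371×10^-8 s.
The conduction current is I(t) = (V₀/R) e^(−t/τ), and the displacement current between the plates equals it.
t/τ = 1.634; I_d = (322/1.08×10^4) · e^(−1.634) = (0.02981)(0.1951) = 5.82×10^-3 A.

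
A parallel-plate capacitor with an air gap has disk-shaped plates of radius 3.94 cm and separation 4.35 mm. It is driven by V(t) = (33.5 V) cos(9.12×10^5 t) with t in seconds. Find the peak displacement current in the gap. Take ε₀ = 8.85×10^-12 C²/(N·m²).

3.03×10^-4 A

The displacement current equals the conduction current C dV/dt, which peaks at C V₀ ω.
With C = ε₀A/d = (8.85×10^-12)(4.877×10^-3)/(4.35×10^-3) = 9.922×10^-12 F and ω = 9.12×10^5 rad/s, I_d,max = (9.922×10^-12)(33.5)(9.12×10^5) = 3.03×10^-4 A.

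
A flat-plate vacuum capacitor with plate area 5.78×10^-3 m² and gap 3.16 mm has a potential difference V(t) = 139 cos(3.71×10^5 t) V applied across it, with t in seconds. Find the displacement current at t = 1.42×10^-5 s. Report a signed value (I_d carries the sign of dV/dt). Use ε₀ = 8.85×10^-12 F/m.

dV/dt = (139)(3.71×10^5)·−sin(5.2682) = 4.381×10^7 V/s.
I_d = C dV/dt with C = ε₀A/d = (8.85×10^-12)(5.78×10^-3)/(3.16×10^-3) = 1.619×10^-11 F, so I_d = (1.619×10^-11)(4.381×10^7) = 7.09×10^-4 A.

7.09×10^-4 A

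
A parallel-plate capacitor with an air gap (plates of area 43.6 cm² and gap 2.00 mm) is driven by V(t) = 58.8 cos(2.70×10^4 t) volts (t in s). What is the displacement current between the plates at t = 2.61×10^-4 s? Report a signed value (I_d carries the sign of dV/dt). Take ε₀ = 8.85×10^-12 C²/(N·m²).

-2.12×10^-5 A

C = ε₀A/d = (8.85×10^-12)(4.36×10^-3)/(2.00×10^-3) = 1.929×10^-11 F. dV/dt = V₀ω·−sin(ωt); at ωt = 7.047 rad this factor is -0.6917.
I_d = C dV/dt = (1.929×10^-11)(58.8)(2.70×10^4)(-0.6917) = -2.12×10^-5 A.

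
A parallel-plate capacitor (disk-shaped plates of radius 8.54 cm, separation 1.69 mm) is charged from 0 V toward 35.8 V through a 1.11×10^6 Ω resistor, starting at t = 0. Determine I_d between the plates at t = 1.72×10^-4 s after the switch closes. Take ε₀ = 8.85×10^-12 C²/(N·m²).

8.87×10^-6 A

C = ε₀A/d = (8.85×10^-12)(0.02291)/(1.69×10^-3) = 1.200×10^-10 F and τ = RC = 1.332×10^-4 s. I_d in the gap equals the RC charging current.
I_d(t) = (V₀/R) e^(−t/τ) = 3.225×10^-5 · e^(−1.291) = 8.87×10^-6 A.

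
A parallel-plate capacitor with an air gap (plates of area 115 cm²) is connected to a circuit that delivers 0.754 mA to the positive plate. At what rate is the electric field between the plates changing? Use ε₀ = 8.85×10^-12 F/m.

7.41×10^9 V/(m·s)

Charge continuity gives I_d = I = 7.54×10^-4 A between the plates.
Since I_d = ε₀ A dE/dt, dE/dt = I_d/(ε₀A) = (7.54×10^-4)/((8.85×10^-12)(0.0115)) = 7.41×10^9 V/(m·s).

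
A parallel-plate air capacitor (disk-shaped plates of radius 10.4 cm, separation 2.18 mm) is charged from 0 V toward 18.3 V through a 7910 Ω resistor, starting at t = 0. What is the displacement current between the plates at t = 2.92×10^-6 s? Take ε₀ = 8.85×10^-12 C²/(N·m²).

1.59×10^-4 A

With C = ε₀A/d = (8.85×10^-12)(0.03398)/(2.18×10^-3) = 1.379×10^-10 F, the time constant is τ = RC = 1.091×10^-6 s, so t/τ = 2.676 and e^(−t/τ) = 0.06884.
I_d = I_cond = (V₀/R) e^(−t/τ) = (2.314×10^-3)(0.06884) = 1.59×10^-4 A.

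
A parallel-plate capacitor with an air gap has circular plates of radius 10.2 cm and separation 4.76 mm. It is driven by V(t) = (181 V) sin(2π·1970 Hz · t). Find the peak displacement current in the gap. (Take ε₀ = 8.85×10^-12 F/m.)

(dE/dt)_max = V₀ω/d = 4.708×10^8 V/(m·s); ω = 2πf = 1.238×10^4 rad/s.
I_d,max = ε₀ A (dE/dt)_max = (8.85×10^-12)(0.03269)(4.708×10^8) = 1.36×10^-4 A.

1.36×10^-4 A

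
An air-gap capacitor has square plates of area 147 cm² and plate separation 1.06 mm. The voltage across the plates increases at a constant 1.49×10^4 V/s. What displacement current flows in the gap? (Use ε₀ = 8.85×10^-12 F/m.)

E = V/d so dE/dt = (dV/dt)/d = 1.406×10^7 V/(m·s), and I_d = ε₀ A dE/dt = (8.85×10^-12)(0.0147)(1.406×10^7) = 1.83×10^-6 A.

1.83×10^-6 A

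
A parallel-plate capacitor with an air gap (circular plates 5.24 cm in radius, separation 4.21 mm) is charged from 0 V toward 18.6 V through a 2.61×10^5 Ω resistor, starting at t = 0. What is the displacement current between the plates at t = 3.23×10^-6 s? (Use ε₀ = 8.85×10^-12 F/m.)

3.60×10^-5 A

C = ε₀A/d = (8.85×10^-12)(8.626×10^-3)/(4.21×10^-3) = 1.813×10^-11 F and τ = RC = 4.732×10^-6 s. I_d in the gap equals the RC charging current.
I_d(t) = (V₀/R) e^(−t/τ) = 7.126×10^-5 · e^(−0.6826) = 3.60×10^-5 A.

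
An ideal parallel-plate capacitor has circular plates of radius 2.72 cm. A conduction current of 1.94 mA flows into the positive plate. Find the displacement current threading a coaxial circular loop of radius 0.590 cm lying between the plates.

9.13×10^-5 A

By continuity the displacement current in the gap matches the conduction current: I_d = 1.94×10^-3 A.
Through an area πr² the displacement current is I_d·(πr²/πR²) = I_d (r/R)² = 9.13×10^-5 A.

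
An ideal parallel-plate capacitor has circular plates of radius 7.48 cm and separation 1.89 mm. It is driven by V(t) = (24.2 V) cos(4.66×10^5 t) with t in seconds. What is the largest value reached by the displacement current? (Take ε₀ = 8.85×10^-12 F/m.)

9.28×10^-4 A

(dE/dt)_max = V₀ω/d = 5.967×10^9 V/(m·s); ω = 4.66×10^5 rad/s.
I_d,max = ε₀ A (dE/dt)_max = (8.85×10^-12)(0.01758)(5.967×10^9) = 9.28×10^-4 A.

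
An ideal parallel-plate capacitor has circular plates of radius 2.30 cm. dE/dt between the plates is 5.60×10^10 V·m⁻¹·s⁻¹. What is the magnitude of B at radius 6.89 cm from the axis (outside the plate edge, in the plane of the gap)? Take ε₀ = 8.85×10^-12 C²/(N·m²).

I_d = ε₀ dΦ_E/dt = ε₀ πR² (dE/dt) = (8.85×10^-12)(1.662×10^-3)(5.60×10^10) = 8.237×10^-4 A through the full plate area.
Outside the plates the loop encloses all of I_d, so B·2πr = μ₀ I_d and B = 2.39×10^-9 T.

2.39×10^-9 T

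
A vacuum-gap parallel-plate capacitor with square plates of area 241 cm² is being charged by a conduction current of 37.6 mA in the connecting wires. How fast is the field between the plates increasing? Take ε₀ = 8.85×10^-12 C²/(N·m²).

By continuity, I_d in the gap equals the 37.6 mA flowing in the wire.
Then dE/dt = I_d/(ε₀A) = 1.76×10^11 V/(m·s).

1.76×10^11 V/(m·s)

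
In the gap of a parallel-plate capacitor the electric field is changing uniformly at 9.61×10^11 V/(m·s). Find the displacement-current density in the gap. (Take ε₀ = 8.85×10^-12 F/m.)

8.50 A/m²

J_d = ε₀ dE/dt = (8.85×10^-12)(9.61×10^11) = 8.50 A/m².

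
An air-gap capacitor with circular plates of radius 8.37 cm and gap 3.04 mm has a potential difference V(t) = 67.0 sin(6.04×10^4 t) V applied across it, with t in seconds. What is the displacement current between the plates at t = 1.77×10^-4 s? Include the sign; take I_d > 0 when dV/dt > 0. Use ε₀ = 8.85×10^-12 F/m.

C = ε₀A/d = (8.85×10^-12)(0.02201)/(3.04×10^-3) = 6.408×10^-11 F. dV/dt = V₀ω·cos(ωt); at ωt = 10.6908 rad this factor is -0.3001.
I_d = C dV/dt = (6.408×10^-11)(67.0)(6.04×10^4)(-0.3001) = -7.78×10^-5 A.

-7.78×10^-5 A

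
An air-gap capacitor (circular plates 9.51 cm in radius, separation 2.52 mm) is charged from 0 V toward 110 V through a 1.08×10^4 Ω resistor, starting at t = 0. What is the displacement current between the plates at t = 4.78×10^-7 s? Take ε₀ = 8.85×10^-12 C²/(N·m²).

6.54×10^-3 A

With C = ε₀A/d = (8.85×10^-12)(0.02841)/(2.52×10^-3) = 9.977×10^-11 F, the time constant is τ = RC = 1.078×10^-6 s, so t/τ = 0.4434 and e^(−t/τ) = 0.6419.
I_d = I_cond = (V₀/R) e^(−t/τ) = (0.01019)(0.6419) = 6.54×10^-3 A.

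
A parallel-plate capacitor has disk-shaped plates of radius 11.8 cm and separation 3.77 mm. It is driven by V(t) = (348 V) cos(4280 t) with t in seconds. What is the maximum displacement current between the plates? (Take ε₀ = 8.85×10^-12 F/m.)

The displacement current equals the conduction current C dV/dt, which peaks at C V₀ ω.
With C = ε₀A/d = (8.85×10^-12)(0.04374)/(3.77×10^-3) = 1.027×10^-10 F and ω = 4280 rad/s, I_d,max = (1.027×10^-10)(348)(4280) = 1.53×10^-4 A.

1.53×10^-4 A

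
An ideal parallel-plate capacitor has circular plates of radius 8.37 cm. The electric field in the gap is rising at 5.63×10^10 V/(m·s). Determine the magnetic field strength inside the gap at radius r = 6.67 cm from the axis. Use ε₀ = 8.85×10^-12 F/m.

2.09×10^-8 T

Total displacement current: I_d = ε₀(πR²)(dE/dt) = (8.85×10^-12)(0.02201)(5.63×10^10) = 0.01097 A.
An Ampèrian loop of radius r encloses a fraction (r/R)² of I_d. Then B·2πr = μ₀ I_d (r/R)², giving B = μ₀ I_d r/(2πR²) = 2.09×10^-8 T.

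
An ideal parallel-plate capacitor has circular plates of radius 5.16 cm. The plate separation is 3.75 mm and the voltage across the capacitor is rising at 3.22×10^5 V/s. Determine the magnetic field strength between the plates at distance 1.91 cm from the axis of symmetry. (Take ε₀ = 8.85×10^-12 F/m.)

9.12×10^-12 T

I_d = C dV/dt with C = ε₀πR²/d = 1.974×10^-11 F, so I_d = (1.974×10^-11)(3.22×10^5) = 6.356×10^-6 A.
An Ampèrian loop of radius r encloses a fraction (r/R)² of I_d. Then B·2πr = μ₀ I_d (r/R)², giving B = μ₀ I_d r/(2πR²) = 9.12×10^-12 T.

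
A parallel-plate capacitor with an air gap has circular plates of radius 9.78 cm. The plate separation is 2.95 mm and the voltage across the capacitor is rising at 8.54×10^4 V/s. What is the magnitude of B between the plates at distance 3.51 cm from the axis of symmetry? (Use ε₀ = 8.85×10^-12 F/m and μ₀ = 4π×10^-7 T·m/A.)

I_d = C dV/dt with C = ε₀πR²/d = 9.015×10^-11 F, so I_d = (9.015×10^-11)(8.54×10^4) = 7.699×10^-6 A.
An Ampèrian loop of radius r encloses a fraction (r/R)² of I_d. Then B·2πr = μ₀ I_d (r/R)², giving B = μ₀ I_d r/(2πR²) = 5.65×10^-12 T.

5.65×10^-12 T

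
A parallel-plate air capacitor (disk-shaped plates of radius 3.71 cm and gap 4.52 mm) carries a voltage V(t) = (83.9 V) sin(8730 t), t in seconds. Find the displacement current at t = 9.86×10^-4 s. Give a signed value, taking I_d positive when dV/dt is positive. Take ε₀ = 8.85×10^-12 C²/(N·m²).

dE/dt = (V₀ω/d)·cos(ωt) with ωt = 8.60778 rad: (83.9)(8730)(-0.6844)/(4.52×10^-3) = -1.109×10^8 V/(m·s).
I_d = ε₀ A dE/dt = (8.85×10^-12)(4.324×10^-3)(-1.109×10^8) = -4.24×10^-6 A.

-4.24×10^-6 A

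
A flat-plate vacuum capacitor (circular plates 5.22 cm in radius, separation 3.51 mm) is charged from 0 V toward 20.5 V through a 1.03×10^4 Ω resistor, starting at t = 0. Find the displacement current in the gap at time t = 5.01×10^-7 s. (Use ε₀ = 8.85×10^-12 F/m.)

C = ε₀A/d = (8.85×10^-12)(8.560×10^-3)/(3.51×10^-3) = 2.158×10^-11 F and τ = RC = 2.223×10^-7 s. I_d in the gap equals the RC charging current.
I_d(t) = (V₀/R) e^(−t/τ) = 1.990×10^-3 · e^(−2.254) = 2.09×10^-4 A.

2.09×10^-4 A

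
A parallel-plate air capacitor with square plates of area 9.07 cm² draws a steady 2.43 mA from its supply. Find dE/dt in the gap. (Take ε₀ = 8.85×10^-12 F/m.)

By continuity, I_d in the gap equals the 2.43 mA flowing in the wire.
Then dE/dt = I_d/(ε₀A) = 3.03×10^11 V/(m·s).

3.03×10^11 V/(m·s)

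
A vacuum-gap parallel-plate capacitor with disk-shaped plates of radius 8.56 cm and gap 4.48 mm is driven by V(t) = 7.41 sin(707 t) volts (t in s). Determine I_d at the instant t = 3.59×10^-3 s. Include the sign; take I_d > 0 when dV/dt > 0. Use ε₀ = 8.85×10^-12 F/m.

-1.96×10^-7 A

dV/dt = (7.41)(707)·cos(2.53813) = -4314 V/s.
I_d = C dV/dt with C = ε₀A/d = (8.85×10^-12)(0.02302)/(4.48×10^-3) = 4.547×10^-11 F, so I_d = (4.547×10^-11)(-4314) = -1.96×10^-7 A.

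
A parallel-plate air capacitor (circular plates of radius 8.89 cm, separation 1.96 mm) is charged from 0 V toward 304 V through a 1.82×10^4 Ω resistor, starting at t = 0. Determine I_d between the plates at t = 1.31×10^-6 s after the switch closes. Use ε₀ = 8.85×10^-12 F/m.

8.79×10^-3 A

C = ε₀A/d = (8.85×10^-12)(0.02483)/(1.96×10^-3) = 1.121×10^-10 F and τ = RC = 2.040×10^-6 s. I_d in the gap equals the RC charging current.
I_d(t) = (V₀/R) e^(−t/τ) = 0.01670 · e^(−0.6422) = 8.79×10^-3 A.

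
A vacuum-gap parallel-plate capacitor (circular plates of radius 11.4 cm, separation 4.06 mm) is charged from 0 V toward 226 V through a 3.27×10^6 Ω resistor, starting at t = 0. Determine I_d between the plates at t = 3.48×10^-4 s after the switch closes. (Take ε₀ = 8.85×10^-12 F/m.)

2.09×10^-5 A

With C = ε₀A/d = (8.85×10^-12)(0.04083)/(4.06×10^-3) = 8.900×10^-11 F, the time constant is τ = RC = 2.910×10^-4 s, so t/τ = 1.196 and e^(−t/τ) = 0.3024.
I_d = I_cond = (V₀/R) e^(−t/τ) = (6.911×10^-5)(0.3024) = 2.09×10^-5 A.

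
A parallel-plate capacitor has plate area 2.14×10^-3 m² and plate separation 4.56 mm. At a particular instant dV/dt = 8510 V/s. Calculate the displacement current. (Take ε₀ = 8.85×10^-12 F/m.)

3.53×10^-8 A

E = V/d so dE/dt = (dV/dt)/d = 1.866×10^6 V/(m·s), and I_d = ε₀ A dE/dt = (8.85×10^-12)(2.14×10^-3)(1.866×10^6) = 3.53×10^-8 A.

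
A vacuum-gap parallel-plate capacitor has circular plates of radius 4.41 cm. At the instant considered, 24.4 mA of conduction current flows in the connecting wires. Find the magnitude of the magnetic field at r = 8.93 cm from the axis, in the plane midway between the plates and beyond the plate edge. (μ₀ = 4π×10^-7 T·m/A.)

By continuity the displacement current in the gap matches the conduction current: I_d = 0.0244 A.
With r > R the enclosed displacement current is the full I_d; B = μ₀ I_d / (2πr) = 5.46×10^-8 T.

5.46×10^-8 T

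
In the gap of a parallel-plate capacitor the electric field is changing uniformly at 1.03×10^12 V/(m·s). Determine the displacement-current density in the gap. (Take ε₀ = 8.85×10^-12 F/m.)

9.12 A/m²

J_d = ε₀ dE/dt = (8.85×10^-12)(1.03×10^12) = 9.12 A/m².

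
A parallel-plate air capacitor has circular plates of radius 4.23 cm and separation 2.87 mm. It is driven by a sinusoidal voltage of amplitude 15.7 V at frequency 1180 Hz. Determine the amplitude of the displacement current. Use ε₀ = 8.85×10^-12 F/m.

2.02×10^-6 A

The displacement current equals the conduction current C dV/dt, which peaks at C V₀ ω.
With C = ε₀A/d = (8.85×10^-12)(5.621×10^-3)/(2.87×10^-3) = 1.733×10^-11 F and ω = 2πf = 7414 rad/s, I_d,max = (1.733×10^-11)(15.7)(7414) = 2.02×10^-6 A.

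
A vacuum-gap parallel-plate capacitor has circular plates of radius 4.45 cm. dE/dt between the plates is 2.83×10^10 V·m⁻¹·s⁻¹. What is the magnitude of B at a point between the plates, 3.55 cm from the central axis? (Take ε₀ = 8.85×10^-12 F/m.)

Total displacement current: I_d = ε₀(πR²)(dE/dt) = (8.85×10^-12)(6.221×10^-3)(2.83×10^10) = 1.558×10^-3 A.
For r < R the Ampère–Maxwell law gives B(2πr) = μ₀ I_d (r²/R²), so B = μ₀ I_d r/(2πR²) = (4π×10^-7)(1.558×10^-3)(0.0355)/(2π·0.0445²) = 5.59×10^-9 T.

5.59×10^-9 T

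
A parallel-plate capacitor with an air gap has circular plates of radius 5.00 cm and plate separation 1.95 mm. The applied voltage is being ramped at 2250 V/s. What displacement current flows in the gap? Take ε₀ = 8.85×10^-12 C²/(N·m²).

E = V/d so dE/dt = (dV/dt)/d = 1.154×10^6 V/(m·s), and I_d = ε₀ A dE/dt = (8.85×10^-12)(7.854×10^-3)(1.154×10^6) = 8.02×10^-8 A.

8.02×10^-8 A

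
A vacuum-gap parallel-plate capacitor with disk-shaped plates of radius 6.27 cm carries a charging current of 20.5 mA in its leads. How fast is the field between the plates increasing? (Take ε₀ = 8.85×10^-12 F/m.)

1.88×10^11 V/(m·s)

The displacement current between the plates equals the conduction current, I_d = 20.5 mA.
Since I_d = ε₀ A dE/dt, dE/dt = I_d/(ε₀A) = (0.0205)/((8.85×10^-12)(0.01235)) = 1.88×10^11 V/(m·s).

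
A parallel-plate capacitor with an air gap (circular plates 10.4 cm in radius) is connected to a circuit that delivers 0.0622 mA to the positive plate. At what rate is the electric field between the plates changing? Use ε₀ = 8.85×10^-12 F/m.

Charge continuity gives I_d = I = 6.22×10^-5 A between the plates.
Inverting I_d = ε₀ A dE/dt gives dE/dt = 6.22×10^-5 / (8.85×10^-12 · 0.03398) = 2.07×10^8 V/(m·s).

2.07×10^8 V/(m·s)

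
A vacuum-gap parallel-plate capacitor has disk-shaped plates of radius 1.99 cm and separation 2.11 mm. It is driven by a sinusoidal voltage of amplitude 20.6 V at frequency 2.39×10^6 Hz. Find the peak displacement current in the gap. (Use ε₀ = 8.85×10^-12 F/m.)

1.61×10^-3 A

(dE/dt)_max = V₀ω/d = 1.466×10^11 V/(m·s); ω = 2πf = 1.502×10^7 rad/s.
I_d,max = ε₀ A (dE/dt)_max = (8.85×10^-12)(1.244×10^-3)(1.466×10^11) = 1.61×10^-3 A.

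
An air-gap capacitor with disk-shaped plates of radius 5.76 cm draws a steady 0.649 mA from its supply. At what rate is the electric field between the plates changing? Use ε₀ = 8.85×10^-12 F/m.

7.04×10^9 V/(m·s)

The displacement current between the plates equals the conduction current, I_d = 0.649 mA.
Inverting I_d = ε₀ A dE/dt gives dE/dt = 6.49×10^-4 / (8.85×10^-12 · 0.01042) = 7.04×10^9 V/(m·s).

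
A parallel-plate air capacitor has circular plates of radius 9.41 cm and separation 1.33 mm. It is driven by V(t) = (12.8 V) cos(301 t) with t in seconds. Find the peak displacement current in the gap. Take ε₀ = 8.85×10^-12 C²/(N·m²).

(dE/dt)_max = V₀ω/d = 2.897×10^6 V/(m·s); ω = 301 rad/s.
I_d,max = ε₀ A (dE/dt)_max = (8.85×10^-12)(0.02782)(2.897×10^6) = 7.13×10^-7 A.

7.13×10^-7 A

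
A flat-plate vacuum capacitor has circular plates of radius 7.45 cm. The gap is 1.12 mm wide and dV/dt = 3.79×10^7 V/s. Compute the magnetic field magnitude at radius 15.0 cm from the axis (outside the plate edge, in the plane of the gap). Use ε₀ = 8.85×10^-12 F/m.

I_d = C dV/dt with C = ε₀πR²/d = 1.378×10^-10 F, so I_d = (1.378×10^-10)(3.79×10^7) = 5.223×10^-3 A.
Outside the plates the loop encloses all of I_d, so B·2πr = μ₀ I_d and B = 6.96×10^-9 T.

6.96×10^-9 T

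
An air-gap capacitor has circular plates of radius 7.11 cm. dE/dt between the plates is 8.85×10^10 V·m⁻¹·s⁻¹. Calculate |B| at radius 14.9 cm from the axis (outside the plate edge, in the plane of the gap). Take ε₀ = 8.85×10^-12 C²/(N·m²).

1.67×10^-8 T

Total displacement current: I_d = ε₀(πR²)(dE/dt) = (8.85×10^-12)(0.01588)(8.85×10^10) = 0.01244 A.
Outside the plates the loop encloses all of I_d, so B·2πr = μ₀ I_d and B = 1.67×10^-8 T.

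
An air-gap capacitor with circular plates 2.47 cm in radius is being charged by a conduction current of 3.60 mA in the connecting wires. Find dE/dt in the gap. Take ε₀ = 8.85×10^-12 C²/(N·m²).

2.12×10^11 V/(m·s)

The displacement current between the plates equals the conduction current, I_d = 3.60 mA.
Since I_d = ε₀ A dE/dt, dE/dt = I_d/(ε₀A) = (3.60×10^-3)/((8.85×10^-12)(1.917×10^-3)) = 2.12×10^11 V/(m·s).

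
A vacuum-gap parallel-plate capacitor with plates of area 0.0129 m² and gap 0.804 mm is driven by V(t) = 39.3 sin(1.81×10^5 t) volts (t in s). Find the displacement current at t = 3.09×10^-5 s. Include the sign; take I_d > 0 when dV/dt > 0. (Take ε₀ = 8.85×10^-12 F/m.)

dV/dt = (39.3)(1.81×10^5)·cos(5.5929) = 5.485×10^6 V/s.
I_d = C dV/dt with C = ε₀A/d = (8.85×10^-12)(0.0129)/(8.04×10^-4) = 1.420×10^-10 F, so I_d = (1.420×10^-10)(5.485×10^6) = 7.79×10^-4 A.

7.79×10^-4 A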